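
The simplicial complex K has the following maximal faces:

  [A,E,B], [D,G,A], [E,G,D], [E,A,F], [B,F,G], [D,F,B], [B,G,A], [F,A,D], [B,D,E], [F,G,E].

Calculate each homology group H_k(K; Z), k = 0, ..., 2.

Fix the vertex order A < B < D < E < F < G and write every simplex with vertices in increasing order. Then dim K = 2 and the simplices of K are:

  0-simplices (6): A, B, D, E, F, G
  1-simplices (15): AB, AD, AE, AF, AG, BD, BE, BF, BG, DE, DF, DG, EF, EG, FG
  2-simplices (10): ABE, ABG, ADF, ADG, AEF, BDE, BDF, BFG, DEG, EFG

so the chain groups are C_0 ≅ Z^6, C_1 ≅ Z^15, C_2 ≅ Z^10.

The boundary map ∂_1: C_1 → C_0 maps an edge to its endpoints' difference, ∂[p,q] = q − p. For instance
  ∂DG = G − D.
This gives a 6×15 integer matrix of rank 5; reducing to Smith normal form yields diagonal entries (1,1,1,1,1).

Boundary ∂_2: C_2 → C_1 acts by ∂[p,q,r] = [q,r] − [p,r] + [p,q]. For instance
  ∂ABE = BE − AE + AB,
  ∂EFG = FG − EG + EF.
As a 15×10 matrix over Z this has rank 10, with invariant factors (1,1,1,1,1,1,1,1,1,2).

Reading off H_k = ker ∂_k / im ∂_{k+1}:

  H_0: rank C_0 − rank ∂_1 = 6 − 5 = 1, and the invariant factors of ∂_1 are all 1, so H_0 = Z.
  H_1: rank ker ∂_1 − rank ∂_2 = (15 − 5) − 10 = 0, and ∂_2 has invariant factor 2 > 1, so H_1 = Z_2.
  H_2: rank ker ∂_2 − rank ∂_3 = (10 − 10) − 0 = 0, and there is no ∂_3, so H_2 = 0.

H_0 = Z,  H_1 = Z_2,  H_2 = 0.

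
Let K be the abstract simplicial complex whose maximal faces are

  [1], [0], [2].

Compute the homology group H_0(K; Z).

H_0 ≅ Z^3.

Take the total order 0 < 1 < 2 on the vertex set. Then K (dimension 0) consists of the simplices:

  0-simplices (3): [0], [1], [2]

giving chain groups C_0 ≅ Z^3.

Reading off H_k = ker ∂_k / im ∂_{k+1}:

  H_0: rank C_0 − rank ∂_1 = 3 − 0 = 3, and there is no ∂_1, so H_0 = Z^3.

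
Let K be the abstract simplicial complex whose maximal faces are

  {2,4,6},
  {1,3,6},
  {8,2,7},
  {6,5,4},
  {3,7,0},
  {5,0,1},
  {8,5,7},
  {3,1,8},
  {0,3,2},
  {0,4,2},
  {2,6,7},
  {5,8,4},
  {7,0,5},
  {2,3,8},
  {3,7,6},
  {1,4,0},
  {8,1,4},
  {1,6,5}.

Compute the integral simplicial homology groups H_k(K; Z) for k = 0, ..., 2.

H_0 ≅ Z,  H_1 ≅ Z ⊕ Z/2Z,  H_2 = 0.

Order the vertices as 0 < 1 < 2 < 3 < 4 < 5 < 6 < 7 < 8. Listing each simplex with vertices in this order, K has dimension 2 with simplices:

  0-simplices (9): [0], [1], [2], [3], [4], [5], [6], [7], [8]
  1-simplices (27): (27 of them)
  2-simplices (18): [0,1,4], [0,1,5], [0,2,3], [0,2,4], [0,3,7], [0,5,7], [1,3,6], [1,3,8], [1,4,8], [1,5,6], [2,3,8], [2,4,6], [2,6,7], [2,7,8], [3,6,7], [4,5,6], [4,5,8], [5,7,8]

so the chain groups are C_0 ≅ Z^9, C_1 ≅ Z^27, C_2 ≅ Z^18.

∂_1: C_1 → C_0 maps an edge to its endpoints' difference, ∂[p,q] = q − p. For instance
  ∂[2,3] = [3] − [2].
The 9×27 boundary matrix has rank 8 and Smith normal form diag(1,1,1,1,1,1,1,1).

∂_2: C_2 → C_1 maps a triangle to the signed sum of its edges. For instance
  ∂[0,5,7] = [5,7] − [0,7] + [0,5],
  ∂[1,3,8] = [3,8] − [1,8] + [1,3].
The resulting 27×18 matrix has rank 18, and its Smith normal form has invariant factors (1,1,1,1,1,1,1,1,1,1,1,1,1,1,1,1,1,2).

Now H_k = ker ∂_k / im ∂_{k+1}, so:

  H_0: rank C_0 − rank ∂_1 = 9 − 8 = 1, and the invariant factors of ∂_1 are all 1, so H_0 = Z.
  H_1: rank ker ∂_1 − rank ∂_2 = (27 − 8) − 18 = 1, and ∂_2 has invariant factor 2 > 1, so H_1 = Z ⊕ Z/2Z.
  H_2: rank ker ∂_2 − rank ∂_3 = (18 − 18) − 0 = 0, and there is no ∂_3, so H_2 = 0.

As a check, the Euler characteristic is 9 − 27 + 18 = 0, which agrees with 1 − 1 + 0 = 0.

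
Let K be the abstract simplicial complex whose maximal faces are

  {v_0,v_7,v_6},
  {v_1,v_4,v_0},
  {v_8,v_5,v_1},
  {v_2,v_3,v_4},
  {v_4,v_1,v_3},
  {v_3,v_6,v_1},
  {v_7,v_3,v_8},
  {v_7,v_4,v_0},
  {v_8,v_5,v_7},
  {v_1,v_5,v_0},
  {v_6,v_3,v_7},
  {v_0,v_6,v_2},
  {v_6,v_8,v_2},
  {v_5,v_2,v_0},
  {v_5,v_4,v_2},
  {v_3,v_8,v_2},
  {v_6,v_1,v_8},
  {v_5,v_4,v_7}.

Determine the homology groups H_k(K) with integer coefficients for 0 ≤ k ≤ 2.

K has 9 vertices, 27 edges, 18 triangles.
rank ∂_0 = 0, rank ∂_1 = 8 ⇒ b_0 = 9 − 0 − 8 = 1; all invariant factors of ∂_1 are 1 so no torsion. So H_0 ≅ Z.
rank ∂_1 = 8, rank ∂_2 = 18 ⇒ b_1 = 27 − 8 − 18 = 1; ∂_2 has invariant factor(s) [2] giving torsion. So H_1 ≅ Z ⊕ Z/2.
rank ∂_2 = 18, rank ∂_3 = 0 ⇒ b_2 = 18 − 18 − 0 = 0. So H_2 ≅ 0.

H_0 = Z,  H_1 = Z ⊕ Z/2,  H_2 = 0.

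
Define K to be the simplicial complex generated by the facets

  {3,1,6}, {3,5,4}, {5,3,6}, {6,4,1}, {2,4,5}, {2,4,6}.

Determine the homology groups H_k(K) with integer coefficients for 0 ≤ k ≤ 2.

H_0 = Z,  H_1 = Z,  H_2 = 0.

Take the total order 1 < 2 < 3 < 4 < 5 < 6 on the vertex set. Then K (dimension 2) consists of the simplices:

  0-simplices (6): [1], [2], [3], [4], [5], [6]
  1-simplices (12): [1,3], [1,4], [1,6], [2,4], [2,5], [2,6], [3,4], [3,5], [3,6], [4,5], [4,6], [5,6]
  2-simplices (6): [1,3,6], [1,4,6], [2,4,5], [2,4,6], [3,4,5], [3,5,6]

Hence C_0 ≅ Z^6, C_1 ≅ Z^12, C_2 ≅ Z^6.

The boundary map ∂_1: C_1 → C_0 is given by ∂[p,q] = [q] − [p]. For instance
  ∂[5,6] = [6] − [5].
As a 6×12 matrix over Z this has rank 5, with invariant factors (1,1,1,1,1).

Boundary ∂_2: C_2 → C_1 maps a triangle to the signed sum of its edges. For instance
  ∂[3,5,6] = [5,6] − [3,6] + [3,5],
  ∂[2,4,6] = [4,6] − [2,6] + [2,4].
As a 12×6 matrix over Z this has rank 6, with invariant factors (1,1,1,1,1,1).

From H_k ≅ ker(∂_k) / im(∂_{k+1}) we obtain:

  H_0: rank C_0 − rank ∂_1 = 6 − 5 = 1, and the invariant factors of ∂_1 are all 1, so H_0 ≅ Z.
  H_1: rank ker ∂_1 − rank ∂_2 = (12 − 5) − 6 = 1, and the invariant factors of ∂_2 are all 1, so H_1 ≅ Z.
  H_2: rank ker ∂_2 − rank ∂_3 = (6 − 6) − 0 = 0, and there is no ∂_3, so H_2 ≅ 0.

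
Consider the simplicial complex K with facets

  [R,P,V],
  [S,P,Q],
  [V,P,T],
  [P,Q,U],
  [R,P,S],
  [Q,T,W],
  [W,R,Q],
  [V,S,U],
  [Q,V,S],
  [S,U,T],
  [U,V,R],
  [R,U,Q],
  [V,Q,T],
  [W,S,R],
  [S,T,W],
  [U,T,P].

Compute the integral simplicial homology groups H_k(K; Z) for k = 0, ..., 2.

H_0 = Z,  H_1 = Z^2,  H_2 = Z.

Fix the vertex order P < Q < R < S < T < U < V < W and write every simplex with vertices in increasing order. Then dim K = 2 and the simplices of K are:

  0-simplices (8): P, Q, R, S, T, U, V, W
  1-simplices (24): PQ, PR, PS, PT, PU, PV, QR, QS, QT, QU, QV, QW, RS, RU, RV, RW, ST, SU, SV, SW, TU, TV, TW, UV
  2-simplices (16): PQS, PQU, PRS, PRV, PTU, PTV, QRU, QRW, QSV, QTV, QTW, RSW, RUV, STU, STW, SUV

giving chain groups C_0 ≅ Z^8, C_1 ≅ Z^24, C_2 ≅ Z^16.

The boundary map ∂_1: C_1 → C_0 is given by ∂[p,q] = [q] − [p]. For instance
  ∂PV = V − P.
As a 8×24 matrix over Z this has rank 7, with invariant factors (1,1,1,1,1,1,1).

Boundary ∂_2: C_2 → C_1 sends each 2-simplex [p,q,r] to [q,r] − [p,r] + [p,q]. For instance
  ∂PQU = QU − PU + PQ,
  ∂PRV = RV − PV + PR.
This gives a 24×16 integer matrix of rank 15; reducing to Smith normal form yields diagonal entries (1,1,1,1,1,1,1,1,1,1,1,1,1,1,1).

From H_k ≅ ker(∂_k) / im(∂_{k+1}) we obtain:

  H_0: rank C_0 − rank ∂_1 = 8 − 7 = 1, and the invariant factors of ∂_1 are all 1, so H_0 ≅ Z.
  H_1: rank ker ∂_1 − rank ∂_2 = (24 − 7) − 15 = 2, and the invariant factors of ∂_2 are all 1, so H_1 ≅ Z^2.
  H_2: rank ker ∂_2 − rank ∂_3 = (16 − 15) − 0 = 1, and there is no ∂_3, so H_2 ≅ Z.

As a check, the Euler characteristic is 8 − 24 + 16 = 0, which agrees with 1 − 2 + 1 = 0.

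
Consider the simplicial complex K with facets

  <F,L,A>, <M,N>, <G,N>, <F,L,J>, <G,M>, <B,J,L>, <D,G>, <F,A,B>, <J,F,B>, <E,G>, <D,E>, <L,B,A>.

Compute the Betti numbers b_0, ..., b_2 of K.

Order the vertices as A < B < D < E < F < G < J < L < M < N. Listing each simplex with vertices in this order, K has dimension 2 with simplices:

  0-simplices (10): A, B, D, E, F, G, J, L, M, N
  1-simplices (15): AB, AF, AL, BF, BJ, BL, DE, DG, EG, FJ, FL, GM, GN, JL, MN
  2-simplices (6): ABF, ABL, AFL, BFJ, BJL, FJL

so the chain groups are C_0 ≅ Z^10, C_1 ≅ Z^15, C_2 ≅ Z^6.

The boundary map ∂_1: C_1 → C_0 maps an edge to its endpoints' difference, ∂[p,q] = q − p.
The 10×15 boundary matrix has rank 8 and Smith normal form diag(1,1,1,1,1,1,1,1).

∂_2: C_2 → C_1 sends each 2-simplex [p,q,r] to [q,r] − [p,r] + [p,q]. For instance
  ∂AFL = FL − AL + AF,
  ∂ABL = BL − AL + AB.
As a 15×6 matrix over Z this has rank 5, with invariant factors (1,1,1,1,1).

Computing H_k = (kernel of ∂_k) / (image of ∂_{k+1}):

  H_0: rank C_0 − rank ∂_1 = 10 − 8 = 2, and the invariant factors of ∂_1 are all 1, so H_0 ≅ Z^2.
  H_1: rank ker ∂_1 − rank ∂_2 = (15 − 8) − 5 = 2, and the invariant factors of ∂_2 are all 1, so H_1 ≅ Z^2.
  H_2: rank ker ∂_2 − rank ∂_3 = (6 − 5) − 0 = 1, and there is no ∂_3, so H_2 ≅ Z.

Hence the Betti numbers are b_0 = 2, b_1 = 2, b_2 = 1.

b_0 = 2, b_1 = 2, b_2 = 1.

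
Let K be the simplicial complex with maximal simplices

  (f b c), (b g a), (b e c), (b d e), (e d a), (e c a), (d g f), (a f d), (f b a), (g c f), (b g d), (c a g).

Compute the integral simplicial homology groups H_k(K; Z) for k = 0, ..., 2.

Order the vertices as a < b < c < d < e < f < g. Listing each simplex with vertices in this order, K has dimension 2 with simplices:

  0-simplices (7): a, b, c, d, e, f, g
  1-simplices (18): ab, ac, ad, ae, af, ag, bc, bd, be, bf, bg, ce, cf, cg, de, df, dg, fg
  2-simplices (12): abf, abg, ace, acg, ade, adf, bce, bcf, bde, bdg, cfg, dfg

Hence C_0 ≅ Z^7, C_1 ≅ Z^18, C_2 ≅ Z^12.

∂_1: C_1 → C_0 maps an edge to its endpoints' difference, ∂[p,q] = q − p. For instance
  ∂bd = d − b.
As a 7×18 matrix over Z this has rank 6, with invariant factors (1,1,1,1,1,1).

Boundary ∂_2: C_2 → C_1 maps a triangle to the signed sum of its edges. For instance
  ∂acg = cg − ag + ac,
  ∂abf = bf − af + ab.
The resulting 18×12 matrix has rank 12, and its Smith normal form has invariant factors (1,1,1,1,1,1,1,1,1,1,1,2).

Now H_k = ker ∂_k / im ∂_{k+1}, so:

  H_0: rank C_0 − rank ∂_1 = 7 − 6 = 1, and the invariant factors of ∂_1 are all 1, so H_0 ≅ Z.
  H_1: rank ker ∂_1 − rank ∂_2 = (18 − 6) − 12 = 0, and ∂_2 has invariant factor 2 > 1, so H_1 ≅ Z/2Z.
  H_2: rank ker ∂_2 − rank ∂_3 = (12 − 12) − 0 = 0, and there is no ∂_3, so H_2 ≅ 0.

(K is a triangulation of the real projective plane RP^2.)

H_0 = Z,  H_1 = Z/2Z,  H_2 = 0.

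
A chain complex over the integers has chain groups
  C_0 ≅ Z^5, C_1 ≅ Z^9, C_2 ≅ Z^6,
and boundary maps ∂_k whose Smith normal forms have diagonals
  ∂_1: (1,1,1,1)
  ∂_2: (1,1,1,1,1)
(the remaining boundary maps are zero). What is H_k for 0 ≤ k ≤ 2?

H_0 ≅ Z,  H_1 = 0,  H_2 ≅ Z.

H_0: b_0 = 5 − 0 − 4 = 1; torsion from ∂_1 factors > 1: none. So H_0 ≅ Z.
H_1: b_1 = 9 − 4 − 5 = 0; torsion from ∂_2 factors > 1: none. So H_1 ≅ 0.
H_2: b_2 = 6 − 5 − 0 = 1; torsion from ∂_3 factors > 1: none. So H_2 ≅ Z.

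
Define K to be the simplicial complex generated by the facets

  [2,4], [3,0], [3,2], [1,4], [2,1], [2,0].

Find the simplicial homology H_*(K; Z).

Order the vertices as 0 < 1 < 2 < 3 < 4. Listing each simplex with vertices in this order, K has dimension 1 with simplices:

  0-simplices (5): [0], [1], [2], [3], [4]
  1-simplices (6): [0,2], [0,3], [1,2], [1,4], [2,3], [2,4]

giving chain groups C_0 ≅ Z^5, C_1 ≅ Z^6.

∂_1: C_1 → C_0 sends each edge [p,q] (with p < q) to q − p. For instance
  ∂[0,3] = [3] − [0].
The 5×6 boundary matrix has rank 4 and Smith normal form diag(1,1,1,1).

Reading off H_k = ker ∂_k / im ∂_{k+1}:

  H_0: rank C_0 − rank ∂_1 = 5 − 4 = 1, and the invariant factors of ∂_1 are all 1, so H_0 ≅ Z.
  H_1: rank ker ∂_1 − rank ∂_2 = (6 − 4) − 0 = 2, and there is no ∂_2, so H_1 ≅ Z^2.

H_0 ≅ Z,  H_1 ≅ Z^2.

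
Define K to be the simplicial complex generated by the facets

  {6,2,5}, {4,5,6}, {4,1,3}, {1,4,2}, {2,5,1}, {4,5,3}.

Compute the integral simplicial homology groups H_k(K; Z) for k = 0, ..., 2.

We work with the vertex ordering 1 < 2 < 3 < 4 < 5 < 6. The simplices of K, each written with vertices in increasing order, are:

  0-simplices (6): [1], [2], [3], [4], [5], [6]
  1-simplices (12): [1,2], [1,3], [1,4], [1,5], [2,4], [2,5], [2,6], [3,4], [3,5], [4,5], [4,6], [5,6]
  2-simplices (6): [1,2,4], [1,2,5], [1,3,4], [2,5,6], [3,4,5], [4,5,6]

so the chain groups are C_0 ≅ Z^6, C_1 ≅ Z^12, C_2 ≅ Z^6.

∂_1: C_1 → C_0 sends each edge [p,q] (with p < q) to q − p. For instance
  ∂[3,4] = [4] − [3].
The 6×12 boundary matrix has rank 5 and Smith normal form diag(1,1,1,1,1).

Boundary ∂_2: C_2 → C_1 acts by ∂[p,q,r] = [q,r] − [p,r] + [p,q]. For instance
  ∂[4,5,6] = [5,6] − [4,6] + [4,5],
  ∂[1,2,5] = [2,5] − [1,5] + [1,2].
The 12×6 boundary matrix has rank 6 and Smith normal form diag(1,1,1,1,1,1).

Now H_k = ker ∂_k / im ∂_{k+1}, so:

  H_0: rank C_0 − rank ∂_1 = 6 − 5 = 1, and the invariant factors of ∂_1 are all 1, so H_0 ≅ Z.
  H_1: rank ker ∂_1 − rank ∂_2 = (12 − 5) − 6 = 1, and the invariant factors of ∂_2 are all 1, so H_1 ≅ Z.
  H_2: rank ker ∂_2 − rank ∂_3 = (6 − 6) − 0 = 0, and there is no ∂_3, so H_2 ≅ 0.

H_0 = Z,  H_1 = Z,  H_2 = 0.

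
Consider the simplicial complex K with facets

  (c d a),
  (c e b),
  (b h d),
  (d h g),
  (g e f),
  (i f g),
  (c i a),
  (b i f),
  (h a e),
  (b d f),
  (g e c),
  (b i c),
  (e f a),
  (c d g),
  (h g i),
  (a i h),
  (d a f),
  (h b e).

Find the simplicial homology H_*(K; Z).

We work with the vertex ordering a < b < c < d < e < f < g < h < i. The simplices of K, each written with vertices in increasing order, are:

  0-simplices (9): a, b, c, d, e, f, g, h, i
  1-simplices (27): ac, ad, ae, af, ah, ai, bc, bd, be, bf, bh, bi, cd, ce, cg, ci, df, dg, dh, ef, eg, eh, fg, fi, gh, gi, hi
  2-simplices (18): acd, aci, adf, aef, aeh, ahi, bce, bci, bdf, bdh, beh, bfi, cdg, ceg, dgh, efg, fgi, ghi

Hence C_0 ≅ Z^9, C_1 ≅ Z^27, C_2 ≅ Z^18.

The boundary map ∂_1: C_1 → C_0 maps an edge to its endpoints' difference, ∂[p,q] = q − p.
The resulting 9×27 matrix has rank 8, and its Smith normal form has invariant factors (1,1,1,1,1,1,1,1).

Boundary ∂_2: C_2 → C_1 acts by ∂[p,q,r] = [q,r] − [p,r] + [p,q]. For instance
  ∂acd = cd − ad + ac,
  ∂ahi = hi − ai + ah.
The resulting 27×18 matrix has rank 17, and its Smith normal form has invariant factors (1,1,1,1,1,1,1,1,1,1,1,1,1,1,1,1,1).

Now H_k = ker ∂_k / im ∂_{k+1}, so:

  H_0: rank C_0 − rank ∂_1 = 9 − 8 = 1, and the invariant factors of ∂_1 are all 1, so H_0 ≅ Z.
  H_1: rank ker ∂_1 − rank ∂_2 = (27 − 8) − 17 = 2, and the invariant factors of ∂_2 are all 1, so H_1 ≅ Z^2.
  H_2: rank ker ∂_2 − rank ∂_3 = (18 − 17) − 0 = 1, and there is no ∂_3, so H_2 ≅ Z.

As a check, the Euler characteristic is 9 − 27 + 18 = 0, which agrees with 1 − 2 + 1 = 0.

H_0 ≅ Z,  H_1 ≅ Z^2,  H_2 ≅ Z.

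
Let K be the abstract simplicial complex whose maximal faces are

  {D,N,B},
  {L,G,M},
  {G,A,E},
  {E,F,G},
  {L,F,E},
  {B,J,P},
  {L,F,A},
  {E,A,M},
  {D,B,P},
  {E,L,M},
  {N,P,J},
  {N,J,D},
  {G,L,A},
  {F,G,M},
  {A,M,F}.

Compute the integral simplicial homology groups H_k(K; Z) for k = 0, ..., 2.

H_0 ≅ Z^2,  H_1 ≅ Z ⊕ Z_2,  H_2 = 0.

We work with the vertex ordering A < B < D < E < F < G < J < L < M < N < P. The simplices of K, each written with vertices in increasing order, are:

  0-simplices (11): A, B, D, E, F, G, J, L, M, N, P
  1-simplices (25): AE, AF, AG, AL, AM, BD, BJ, BN, BP, DJ, DN, DP, EF, EG, EL, EM, FG, FL, FM, GL, GM, JN, JP, LM, NP
  2-simplices (15): AEG, AEM, AFL, AFM, AGL, BDN, BDP, BJP, DJN, EFG, EFL, ELM, FGM, GLM, JNP

Hence C_0 ≅ Z^11, C_1 ≅ Z^25, C_2 ≅ Z^15.

∂_1: C_1 → C_0 is given by ∂[p,q] = [q] − [p]. For instance
  ∂AM = M − A.
The 11×25 boundary matrix has rank 9 and Smith normal form diag(1,1,1,1,1,1,1,1,1).

∂_2: C_2 → C_1 maps a triangle to the signed sum of its edges. For instance
  ∂AFL = FL − AL + AF,
  ∂BJP = JP − BP + BJ.
This gives a 25×15 integer matrix of rank 15; reducing to Smith normal form yields diagonal entries (1,1,1,1,1,1,1,1,1,1,1,1,1,1,2).

Reading off H_k = ker ∂_k / im ∂_{k+1}:

  H_0: rank C_0 − rank ∂_1 = 11 − 9 = 2, and the invariant factors of ∂_1 are all 1, so H_0 = Z^2.
  H_1: rank ker ∂_1 − rank ∂_2 = (25 − 9) − 15 = 1, and ∂_2 has invariant factor 2 > 1, so H_1 = Z ⊕ Z_2.
  H_2: rank ker ∂_2 − rank ∂_3 = (15 − 15) − 0 = 0, and there is no ∂_3, so H_2 = 0.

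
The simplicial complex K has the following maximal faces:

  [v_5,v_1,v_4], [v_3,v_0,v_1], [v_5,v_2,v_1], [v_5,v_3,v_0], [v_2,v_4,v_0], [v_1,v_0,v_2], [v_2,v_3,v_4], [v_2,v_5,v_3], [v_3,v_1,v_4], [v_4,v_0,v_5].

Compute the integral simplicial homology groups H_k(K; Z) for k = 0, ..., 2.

H_0 = Z,  H_1 = Z/2,  H_2 = 0.

Order the vertices as v_0 < v_1 < v_2 < v_3 < v_4 < v_5. Listing each simplex with vertices in this order, K has dimension 2 with simplices:

  0-simplices (6): [v_0], [v_1], [v_2], [v_3], [v_4], [v_5]
  1-simplices (15): (15 of them)
  2-simplices (10): [v_0,v_1,v_2], [v_0,v_1,v_3], [v_0,v_2,v_4], [v_0,v_3,v_5], [v_0,v_4,v_5], [v_1,v_2,v_5], [v_1,v_3,v_4], [v_1,v_4,v_5], [v_2,v_3,v_4], [v_2,v_3,v_5]

Hence C_0 ≅ Z^6, C_1 ≅ Z^15, C_2 ≅ Z^10.

Boundary ∂_1: C_1 → C_0 maps an edge to its endpoints' difference, ∂[p,q] = q − p. For instance
  ∂[v_0,v_2] = [v_2] − [v_0].
As a 6×15 matrix over Z this has rank 5, with invariant factors (1,1,1,1,1).

Boundary ∂_2: C_2 → C_1 maps a triangle to the signed sum of its edges. For instance
  ∂[v_0,v_1,v_3] = [v_1,v_3] − [v_0,v_3] + [v_0,v_1],
  ∂[v_0,v_1,v_2] = [v_1,v_2] − [v_0,v_2] + [v_0,v_1].
The resulting 15×10 matrix has rank 10, and its Smith normal form has invariant factors (1,1,1,1,1,1,1,1,1,2).

From H_k ≅ ker(∂_k) / im(∂_{k+1}) we obtain:

  H_0: rank C_0 − rank ∂_1 = 6 − 5 = 1, and the invariant factors of ∂_1 are all 1, so H_0 = Z.
  H_1: rank ker ∂_1 − rank ∂_2 = (15 − 5) − 10 = 0, and ∂_2 has invariant factor 2 > 1, so H_1 = Z/2.
  H_2: rank ker ∂_2 − rank ∂_3 = (10 − 10) − 0 = 0, and there is no ∂_3, so H_2 = 0.

As a check, the Euler characteristic is 6 − 15 + 10 = 1, which agrees with 1 − 0 + 0 = 1.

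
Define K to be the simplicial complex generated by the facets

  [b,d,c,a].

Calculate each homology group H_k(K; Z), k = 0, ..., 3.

H_0 ≅ Z,  H_1 = 0,  H_2 = 0,  H_3 = 0.

We work with the vertex ordering a < b < c < d. The simplices of K, each written with vertices in increasing order, are:

  0-simplices (4): a, b, c, d
  1-simplices (6): ab, ac, ad, bc, bd, cd
  2-simplices (4): abc, abd, acd, bcd
  3-simplices (1): abcd

giving chain groups C_0 ≅ Z^4, C_1 ≅ Z^6, C_2 ≅ Z^4, C_3 ≅ Z^1.

Boundary ∂_1: C_1 → C_0 maps an edge to its endpoints' difference, ∂[p,q] = q − p. For instance
  ∂cd = d − c.
As a 4×6 matrix over Z this has rank 3, with invariant factors (1,1,1).

∂_2: C_2 → C_1 acts by ∂[p,q,r] = [q,r] − [p,r] + [p,q]. For instance
  ∂abd = bd − ad + ab,
  ∂bcd = cd − bd + bc.
The 6×4 boundary matrix has rank 3 and Smith normal form diag(1,1,1).

Boundary ∂_3: C_3 → C_2 sends each 3-simplex σ to the alternating sum Σ_i (−1)^i (σ with its i-th vertex removed). For instance
  ∂abcd = bcd − acd + abd − abc.
The 4×1 boundary matrix has rank 1 and Smith normal form diag(1).

Now H_k = ker ∂_k / im ∂_{k+1}, so:

  H_0: rank C_0 − rank ∂_1 = 4 − 3 = 1, and the invariant factors of ∂_1 are all 1, so H_0 ≅ Z.
  H_1: rank ker ∂_1 − rank ∂_2 = (6 − 3) − 3 = 0, and the invariant factors of ∂_2 are all 1, so H_1 ≅ 0.
  H_2: rank ker ∂_2 − rank ∂_3 = (4 − 3) − 1 = 0, and the invariant factors of ∂_3 are all 1, so H_2 ≅ 0.
  H_3: rank ker ∂_3 − rank ∂_4 = (1 − 1) − 0 = 0, and there is no ∂_4, so H_3 ≅ 0.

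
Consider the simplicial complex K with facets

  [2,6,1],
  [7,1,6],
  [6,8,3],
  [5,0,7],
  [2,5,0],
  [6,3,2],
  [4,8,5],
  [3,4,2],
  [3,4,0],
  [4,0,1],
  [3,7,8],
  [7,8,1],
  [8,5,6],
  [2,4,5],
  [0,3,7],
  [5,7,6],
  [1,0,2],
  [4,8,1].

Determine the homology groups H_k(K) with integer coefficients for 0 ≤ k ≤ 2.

Take the total order 0 < 1 < 2 < 3 < 4 < 5 < 6 < 7 < 8 on the vertex set. Then K (dimension 2) consists of the simplices:

  0-simplices (9): [0], [1], [2], [3], [4], [5], [6], [7], [8]
  1-simplices (27): (27 of them)
  2-simplices (18): [0,1,2], [0,1,4], [0,2,5], [0,3,4], [0,3,7], [0,5,7], [1,2,6], [1,4,8], [1,6,7], [1,7,8], [2,3,4], [2,3,6], [2,4,5], [3,6,8], [3,7,8], [4,5,8], [5,6,7], [5,6,8]

Hence C_0 ≅ Z^9, C_1 ≅ Z^27, C_2 ≅ Z^18.

∂_1: C_1 → C_0 maps an edge to its endpoints' difference, ∂[p,q] = q − p. For instance
  ∂[2,6] = [6] − [2].
This gives a 9×27 integer matrix of rank 8; reducing to Smith normal form yields diagonal entries (1,1,1,1,1,1,1,1).

The boundary map ∂_2: C_2 → C_1 maps a triangle to the signed sum of its edges. For instance
  ∂[3,7,8] = [7,8] − [3,8] + [3,7],
  ∂[0,1,4] = [1,4] − [0,4] + [0,1].
This gives a 27×18 integer matrix of rank 18; reducing to Smith normal form yields diagonal entries (1,1,1,1,1,1,1,1,1,1,1,1,1,1,1,1,1,2).

Computing H_k = (kernel of ∂_k) / (image of ∂_{k+1}):

  H_0: rank C_0 − rank ∂_1 = 9 − 8 = 1, and the invariant factors of ∂_1 are all 1, so H_0 ≅ Z.
  H_1: rank ker ∂_1 − rank ∂_2 = (27 − 8) − 18 = 1, and ∂_2 has invariant factor 2 > 1, so H_1 ≅ Z ⊕ Z/2.
  H_2: rank ker ∂_2 − rank ∂_3 = (18 − 18) − 0 = 0, and there is no ∂_3, so H_2 ≅ 0.

As a check, the Euler characteristic is 9 − 27 + 18 = 0, which agrees with 1 − 1 + 0 = 0.

H_0 ≅ Z,  H_1 ≅ Z ⊕ Z/2,  H_2 = 0.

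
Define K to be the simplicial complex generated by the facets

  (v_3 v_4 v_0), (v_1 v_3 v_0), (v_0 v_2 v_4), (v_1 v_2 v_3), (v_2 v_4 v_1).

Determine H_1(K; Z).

Order the vertices as v_0 < v_1 < v_2 < v_3 < v_4. Listing each simplex with vertices in this order, K has dimension 2 with simplices:

  0-simplices (5): [v_0], [v_1], [v_2], [v_3], [v_4]
  1-simplices (10): [v_0,v_1], [v_0,v_2], [v_0,v_3], [v_0,v_4], [v_1,v_2], [v_1,v_3], [v_1,v_4], [v_2,v_3], [v_2,v_4], [v_3,v_4]
  2-simplices (5): [v_0,v_1,v_3], [v_0,v_2,v_4], [v_0,v_3,v_4], [v_1,v_2,v_3], [v_1,v_2,v_4]

giving chain groups C_0 ≅ Z^5, C_1 ≅ Z^10, C_2 ≅ Z^5.

The boundary map ∂_1: C_1 → C_0 maps an edge to its endpoints' difference, ∂[p,q] = q − p.
The 5×10 boundary matrix has rank 4 and Smith normal form diag(1,1,1,1).

The boundary map ∂_2: C_2 → C_1 acts by ∂[p,q,r] = [q,r] − [p,r] + [p,q]. For instance
  ∂[v_0,v_3,v_4] = [v_3,v_4] − [v_0,v_4] + [v_0,v_3],
  ∂[v_0,v_2,v_4] = [v_2,v_4] − [v_0,v_4] + [v_0,v_2].
The 10×5 boundary matrix has rank 5 and Smith normal form diag(1,1,1,1,1).

Reading off H_k = ker ∂_k / im ∂_{k+1}:

  H_1: rank ker ∂_1 − rank ∂_2 = (10 − 4) − 5 = 1, and the invariant factors of ∂_2 are all 1, so H_1 ≅ Z.

(K is a triangulation of the Möbius band.)

H_1 ≅ Z.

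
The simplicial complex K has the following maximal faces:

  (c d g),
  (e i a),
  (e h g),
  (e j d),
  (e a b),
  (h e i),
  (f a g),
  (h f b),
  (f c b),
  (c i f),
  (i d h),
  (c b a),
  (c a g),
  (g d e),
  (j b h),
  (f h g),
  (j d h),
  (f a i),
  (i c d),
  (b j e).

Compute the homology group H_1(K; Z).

Order the vertices as a < b < c < d < e < f < g < h < i < j. Listing each simplex with vertices in this order, K has dimension 2 with simplices:

  0-simplices (10): a, b, c, d, e, f, g, h, i, j
  1-simplices (30): ab, ac, ae, af, ag, ai, bc, be, bf, bh, bj, cd, cf, cg, ci, de, dg, dh, di, dj, eg, eh, ei, ej, fg, fh, fi, gh, hi, hj
  2-simplices (20): abc, abe, acg, aei, afg, afi, bcf, bej, bfh, bhj, cdg, cdi, cfi, deg, dej, dhi, dhj, egh, ehi, fgh

giving chain groups C_0 ≅ Z^10, C_1 ≅ Z^30, C_2 ≅ Z^20.

Boundary ∂_1: C_1 → C_0 sends each edge [p,q] (with p < q) to q − p. For instance
  ∂bf = f − b.
This gives a 10×30 integer matrix of rank 9; reducing to Smith normal form yields diagonal entries (1,1,1,1,1,1,1,1,1).

Boundary ∂_2: C_2 → C_1 acts by ∂[p,q,r] = [q,r] − [p,r] + [p,q]. For instance
  ∂cdi = di − ci + cd,
  ∂fgh = gh − fh + fg.
This gives a 30×20 integer matrix of rank 20; reducing to Smith normal form yields diagonal entries (1,1,1,1,1,1,1,1,1,1,1,1,1,1,1,1,1,1,1,2).

Computing H_k = (kernel of ∂_k) / (image of ∂_{k+1}):

  H_1: rank ker ∂_1 − rank ∂_2 = (30 − 9) − 20 = 1, and ∂_2 has invariant factor 2 > 1, so H_1 ≅ Z ⊕ Z_2.

H_1 = Z ⊕ Z_2.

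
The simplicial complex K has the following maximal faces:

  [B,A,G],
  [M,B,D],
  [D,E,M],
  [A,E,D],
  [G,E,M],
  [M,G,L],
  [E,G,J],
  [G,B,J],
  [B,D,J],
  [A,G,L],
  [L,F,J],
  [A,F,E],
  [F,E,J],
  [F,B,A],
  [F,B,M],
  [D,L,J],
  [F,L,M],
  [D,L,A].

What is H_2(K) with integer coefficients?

Fix the vertex order A < B < D < E < F < G < J < L < M and write every simplex with vertices in increasing order. Then dim K = 2 and the simplices of K are:

  0-simplices (9): A, B, D, E, F, G, J, L, M
  1-simplices (27): AB, AD, AE, AF, AG, AL, BD, BF, BG, BJ, BM, DE, DJ, DL, DM, EF, EG, EJ, EM, FJ, FL, FM, GJ, GL, GM, JL, LM
  2-simplices (18): ABF, ABG, ADE, ADL, AEF, AGL, BDJ, BDM, BFM, BGJ, DEM, DJL, EFJ, EGJ, EGM, FJL, FLM, GLM

so the chain groups are C_0 ≅ Z^9, C_1 ≅ Z^27, C_2 ≅ Z^18.

Boundary ∂_1: C_1 → C_0 maps an edge to its endpoints' difference, ∂[p,q] = q − p. For instance
  ∂GJ = J − G.
As a 9×27 matrix over Z this has rank 8, with invariant factors (1,1,1,1,1,1,1,1).

∂_2: C_2 → C_1 sends each 2-simplex [p,q,r] to [q,r] − [p,r] + [p,q]. For instance
  ∂AEF = EF − AF + AE,
  ∂DEM = EM − DM + DE.
As a 27×18 matrix over Z this has rank 17, with invariant factors (1,1,1,1,1,1,1,1,1,1,1,1,1,1,1,1,1).

From H_k ≅ ker(∂_k) / im(∂_{k+1}) we obtain:

  H_2: rank ker ∂_2 − rank ∂_3 = (18 − 17) − 0 = 1, and there is no ∂_3, so H_2 = Z.

H_2 ≅ Z.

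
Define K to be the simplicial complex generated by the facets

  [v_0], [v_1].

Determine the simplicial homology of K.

Fix the vertex order v_0 < v_1 and write every simplex with vertices in increasing order. Then dim K = 0 and the simplices of K are:

  0-simplices (2): [v_0], [v_1]

Hence C_0 ≅ Z^2.

Reading off H_k = ker ∂_k / im ∂_{k+1}:

  H_0: rank C_0 − rank ∂_1 = 2 − 0 = 2, and there is no ∂_1, so H_0 ≅ Z^2.

H_0 = Z^2.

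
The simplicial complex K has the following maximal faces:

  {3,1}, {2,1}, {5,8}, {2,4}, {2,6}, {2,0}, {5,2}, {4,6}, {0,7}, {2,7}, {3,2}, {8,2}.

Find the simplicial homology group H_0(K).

H_0 = Z.

Fix the vertex order 0 < 1 < 2 < 3 < 4 < 5 < 6 < 7 < 8 and write every simplex with vertices in increasing order. Then dim K = 1 and the simplices of K are:

  0-simplices (9): [0], [1], [2], [3], [4], [5], [6], [7], [8]
  1-simplices (12): [0,2], [0,7], [1,2], [1,3], [2,3], [2,4], [2,5], [2,6], [2,7], [2,8], [4,6], [5,8]

so the chain groups are C_0 ≅ Z^9, C_1 ≅ Z^12.

The boundary map ∂_1: C_1 → C_0 is given by ∂[p,q] = [q] − [p].
This gives a 9×12 integer matrix of rank 8; reducing to Smith normal form yields diagonal entries (1,1,1,1,1,1,1,1).

Now H_k = ker ∂_k / im ∂_{k+1}, so:

  H_0: rank C_0 − rank ∂_1 = 9 − 8 = 1, and the invariant factors of ∂_1 are all 1, so H_0 ≅ Z.

(K is a triangulation of a wedge of 4 circles.)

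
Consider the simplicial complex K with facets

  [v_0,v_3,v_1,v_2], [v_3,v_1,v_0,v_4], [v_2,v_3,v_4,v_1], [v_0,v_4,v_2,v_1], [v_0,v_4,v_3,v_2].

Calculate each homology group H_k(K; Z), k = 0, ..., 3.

H_0 = Z,  H_1 = 0,  H_2 = 0,  H_3 = Z.

K has 5 vertices, 10 edges, 10 triangles, 5 3-simplices.
rank ∂_0 = 0, rank ∂_1 = 4 ⇒ b_0 = 5 − 0 − 4 = 1; all invariant factors of ∂_1 are 1 so no torsion. So H_0 = Z.
rank ∂_1 = 4, rank ∂_2 = 6 ⇒ b_1 = 10 − 4 − 6 = 0; all invariant factors of ∂_2 are 1 so no torsion. So H_1 = 0.
rank ∂_2 = 6, rank ∂_3 = 4 ⇒ b_2 = 10 − 6 − 4 = 0; all invariant factors of ∂_3 are 1 so no torsion. So H_2 = 0.
rank ∂_3 = 4, rank ∂_4 = 0 ⇒ b_3 = 5 − 4 − 0 = 1. So H_3 = Z.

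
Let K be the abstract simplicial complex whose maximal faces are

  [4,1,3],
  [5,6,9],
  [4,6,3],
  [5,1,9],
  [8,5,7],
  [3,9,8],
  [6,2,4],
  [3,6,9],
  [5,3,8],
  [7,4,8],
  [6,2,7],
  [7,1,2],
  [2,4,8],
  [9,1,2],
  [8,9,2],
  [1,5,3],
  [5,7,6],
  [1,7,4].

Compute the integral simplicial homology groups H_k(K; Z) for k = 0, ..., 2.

H_0 = Z,  H_1 = Z ⊕ Z/2,  H_2 = 0.

K has 9 vertices, 27 edges, 18 triangles.
rank ∂_0 = 0, rank ∂_1 = 8 ⇒ b_0 = 9 − 0 − 8 = 1; all invariant factors of ∂_1 are 1 so no torsion. So H_0 = Z.
rank ∂_1 = 8, rank ∂_2 = 18 ⇒ b_1 = 27 − 8 − 18 = 1; ∂_2 has invariant factor(s) [2] giving torsion. So H_1 = Z ⊕ Z/2.
rank ∂_2 = 18, rank ∂_3 = 0 ⇒ b_2 = 18 − 18 − 0 = 0. So H_2 = 0.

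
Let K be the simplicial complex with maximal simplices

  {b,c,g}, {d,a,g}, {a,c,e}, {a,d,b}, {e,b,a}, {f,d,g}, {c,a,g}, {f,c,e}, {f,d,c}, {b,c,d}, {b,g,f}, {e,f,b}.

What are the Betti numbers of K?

b_0 = 1, b_1 = 0, b_2 = 0.

Fix the vertex order a < b < c < d < e < f < g and write every simplex with vertices in increasing order. Then dim K = 2 and the simplices of K are:

  0-simplices (7): a, b, c, d, e, f, g
  1-simplices (18): ab, ac, ad, ae, ag, bc, bd, be, bf, bg, cd, ce, cf, cg, df, dg, ef, fg
  2-simplices (12): abd, abe, ace, acg, adg, bcd, bcg, bef, bfg, cdf, cef, dfg

so the chain groups are C_0 ≅ Z^7, C_1 ≅ Z^18, C_2 ≅ Z^12.

The boundary map ∂_1: C_1 → C_0 maps an edge to its endpoints' difference, ∂[p,q] = q − p. For instance
  ∂ag = g − a.
The resulting 7×18 matrix has rank 6, and its Smith normal form has invariant factors (1,1,1,1,1,1).

Boundary ∂_2: C_2 → C_1 maps a triangle to the signed sum of its edges. For instance
  ∂adg = dg − ag + ad,
  ∂ace = ce − ae + ac.
As a 18×12 matrix over Z this has rank 12, with invariant factors (1,1,1,1,1,1,1,1,1,1,1,2).

Now H_k = ker ∂_k / im ∂_{k+1}, so:

  H_0: rank C_0 − rank ∂_1 = 7 − 6 = 1, and the invariant factors of ∂_1 are all 1, so H_0 = Z.
  H_1: rank ker ∂_1 − rank ∂_2 = (18 − 6) − 12 = 0, and ∂_2 has invariant factor 2 > 1, so H_1 = Z/2Z.
  H_2: rank ker ∂_2 − rank ∂_3 = (12 − 12) − 0 = 0, and there is no ∂_3, so H_2 = 0.

As a check, the Euler characteristic is 7 − 18 + 12 = 1, which agrees with 1 − 0 + 0 = 1.

Hence the Betti numbers are b_0 = 1, b_1 = 0, b_2 = 0.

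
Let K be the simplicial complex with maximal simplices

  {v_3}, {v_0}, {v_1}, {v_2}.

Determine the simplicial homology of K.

H_0 ≅ Z^4.

Fix the vertex order v_0 < v_1 < v_2 < v_3 and write every simplex with vertices in increasing order. Then dim K = 0 and the simplices of K are:

  0-simplices (4): [v_0], [v_1], [v_2], [v_3]

Hence C_0 ≅ Z^4.

Computing H_k = (kernel of ∂_k) / (image of ∂_{k+1}):

  H_0: rank C_0 − rank ∂_1 = 4 − 0 = 4, and there is no ∂_1, so H_0 = Z^4.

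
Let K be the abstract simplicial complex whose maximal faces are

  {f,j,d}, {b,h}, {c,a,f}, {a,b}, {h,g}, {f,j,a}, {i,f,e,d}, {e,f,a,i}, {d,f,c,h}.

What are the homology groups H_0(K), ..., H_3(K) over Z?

H_0 ≅ Z,  H_1 ≅ Z,  H_2 = 0,  H_3 = 0.

Fix the vertex order a < b < c < d < e < f < g < h < i < j and write every simplex with vertices in increasing order. Then dim K = 3 and the simplices of K are:

  0-simplices (10): a, b, c, d, e, f, g, h, i, j
  1-simplices (21): ab, ac, ae, af, ai, aj, bh, cd, cf, ch, de, df, dh, di, dj, ef, ei, fh, fi, fj, gh
  2-simplices (14): acf, aef, aei, afi, afj, cdf, cdh, cfh, def, dei, dfh, dfi, dfj, efi
  3-simplices (3): aefi, cdfh, defi

giving chain groups C_0 ≅ Z^10, C_1 ≅ Z^21, C_2 ≅ Z^14, C_3 ≅ Z^3.

∂_1: C_1 → C_0 is given by ∂[p,q] = [q] − [p].
The 10×21 boundary matrix has rank 9 and Smith normal form diag(1,1,1,1,1,1,1,1,1).

The boundary map ∂_2: C_2 → C_1 sends each 2-simplex [p,q,r] to [q,r] − [p,r] + [p,q]. For instance
  ∂dfi = fi − di + df,
  ∂afj = fj − aj + af.
This gives a 21×14 integer matrix of rank 11; reducing to Smith normal form yields diagonal entries (1,1,1,1,1,1,1,1,1,1,1).

∂_3: C_3 → C_2 sends each 3-simplex σ to the alternating sum Σ_i (−1)^i (σ with its i-th vertex removed). For instance
  ∂aefi = efi − afi + aei − aef,
  ∂defi = efi − dfi + dei − def.
The 14×3 boundary matrix has rank 3 and Smith normal form diag(1,1,1).

Reading off H_k = ker ∂_k / im ∂_{k+1}:

  H_0: rank C_0 − rank ∂_1 = 10 − 9 = 1, and the invariant factors of ∂_1 are all 1, so H_0 ≅ Z.
  H_1: rank ker ∂_1 − rank ∂_2 = (21 − 9) − 11 = 1, and the invariant factors of ∂_2 are all 1, so H_1 ≅ Z.
  H_2: rank ker ∂_2 − rank ∂_3 = (14 − 11) − 3 = 0, and the invariant factors of ∂_3 are all 1, so H_2 ≅ 0.
  H_3: rank ker ∂_3 − rank ∂_4 = (3 − 3) − 0 = 0, and there is no ∂_4, so H_3 ≅ 0.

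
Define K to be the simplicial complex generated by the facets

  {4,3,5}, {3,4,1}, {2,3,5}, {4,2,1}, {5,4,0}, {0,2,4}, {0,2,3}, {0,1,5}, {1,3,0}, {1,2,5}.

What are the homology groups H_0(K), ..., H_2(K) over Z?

H_0 ≅ Z,  H_1 ≅ Z/2,  H_2 = 0.

Order the vertices as 0 < 1 < 2 < 3 < 4 < 5. Listing each simplex with vertices in this order, K has dimension 2 with simplices:

  0-simplices (6): [0], [1], [2], [3], [4], [5]
  1-simplices (15): [0,1], [0,2], [0,3], [0,4], [0,5], [1,2], [1,3], [1,4], [1,5], [2,3], [2,4], [2,5], [3,4], [3,5], [4,5]
  2-simplices (10): [0,1,3], [0,1,5], [0,2,3], [0,2,4], [0,4,5], [1,2,4], [1,2,5], [1,3,4], [2,3,5], [3,4,5]

Hence C_0 ≅ Z^6, C_1 ≅ Z^15, C_2 ≅ Z^10.

The boundary map ∂_1: C_1 → C_0 maps an edge to its endpoints' difference, ∂[p,q] = q − p. For instance
  ∂[2,5] = [5] − [2].
This gives a 6×15 integer matrix of rank 5; reducing to Smith normal form yields diagonal entries (1,1,1,1,1).

∂_2: C_2 → C_1 acts by ∂[p,q,r] = [q,r] − [p,r] + [p,q]. For instance
  ∂[1,2,4] = [2,4] − [1,4] + [1,2],
  ∂[0,2,3] = [2,3] − [0,3] + [0,2].
The 15×10 boundary matrix has rank 10 and Smith normal form diag(1,1,1,1,1,1,1,1,1,2).

Computing H_k = (kernel of ∂_k) / (image of ∂_{k+1}):

  H_0: rank C_0 − rank ∂_1 = 6 − 5 = 1, and the invariant factors of ∂_1 are all 1, so H_0 ≅ Z.
  H_1: rank ker ∂_1 − rank ∂_2 = (15 − 5) − 10 = 0, and ∂_2 has invariant factor 2 > 1, so H_1 ≅ Z/2.
  H_2: rank ker ∂_2 − rank ∂_3 = (10 − 10) − 0 = 0, and there is no ∂_3, so H_2 ≅ 0.

As a check, the Euler characteristic is 6 − 15 + 10 = 1, which agrees with 1 − 0 + 0 = 1.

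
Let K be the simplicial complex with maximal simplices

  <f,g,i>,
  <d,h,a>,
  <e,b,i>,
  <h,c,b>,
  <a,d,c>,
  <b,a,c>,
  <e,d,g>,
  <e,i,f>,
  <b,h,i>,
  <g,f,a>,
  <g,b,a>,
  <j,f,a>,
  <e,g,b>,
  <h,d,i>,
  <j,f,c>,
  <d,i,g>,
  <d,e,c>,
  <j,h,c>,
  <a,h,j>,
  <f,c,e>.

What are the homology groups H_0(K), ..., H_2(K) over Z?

H_0 = Z,  H_1 = Z ⊕ Z/2,  H_2 = 0.

Fix the vertex order a < b < c < d < e < f < g < h < i < j and write every simplex with vertices in increasing order. Then dim K = 2 and the simplices of K are:

  0-simplices (10): a, b, c, d, e, f, g, h, i, j
  1-simplices (30): ab, ac, ad, af, ag, ah, aj, bc, be, bg, bh, bi, cd, ce, cf, ch, cj, de, dg, dh, di, ef, eg, ei, fg, fi, fj, gi, hi, hj
  2-simplices (20): abc, abg, acd, adh, afg, afj, ahj, bch, beg, bei, bhi, cde, cef, cfj, chj, deg, dgi, dhi, efi, fgi

so the chain groups are C_0 ≅ Z^10, C_1 ≅ Z^30, C_2 ≅ Z^20.

The boundary map ∂_1: C_1 → C_0 maps an edge to its endpoints' difference, ∂[p,q] = q − p. For instance
  ∂af = f − a.
This gives a 10×30 integer matrix of rank 9; reducing to Smith normal form yields diagonal entries (1,1,1,1,1,1,1,1,1).

The boundary map ∂_2: C_2 → C_1 acts by ∂[p,q,r] = [q,r] − [p,r] + [p,q]. For instance
  ∂dgi = gi − di + dg,
  ∂cef = ef − cf + ce.
The resulting 30×20 matrix has rank 20, and its Smith normal form has invariant factors (1,1,1,1,1,1,1,1,1,1,1,1,1,1,1,1,1,1,1,2).

Reading off H_k = ker ∂_k / im ∂_{k+1}:

  H_0: rank C_0 − rank ∂_1 = 10 − 9 = 1, and the invariant factors of ∂_1 are all 1, so H_0 = Z.
  H_1: rank ker ∂_1 − rank ∂_2 = (30 − 9) − 20 = 1, and ∂_2 has invariant factor 2 > 1, so H_1 = Z ⊕ Z/2.
  H_2: rank ker ∂_2 − rank ∂_3 = (20 − 20) − 0 = 0, and there is no ∂_3, so H_2 = 0.

As a check, the Euler characteristic is 10 − 30 + 20 = 0, which agrees with 1 − 1 + 0 = 0.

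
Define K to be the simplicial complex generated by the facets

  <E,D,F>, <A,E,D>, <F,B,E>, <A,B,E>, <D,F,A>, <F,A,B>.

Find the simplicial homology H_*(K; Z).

H_0 ≅ Z,  H_1 = 0,  H_2 ≅ Z.

Take the total order A < B < D < E < F on the vertex set. Then K (dimension 2) consists of the simplices:

  0-simplices (5): A, B, D, E, F
  1-simplices (9): AB, AD, AE, AF, BE, BF, DE, DF, EF
  2-simplices (6): ABE, ABF, ADE, ADF, BEF, DEF

Hence C_0 ≅ Z^5, C_1 ≅ Z^9, C_2 ≅ Z^6.

The boundary map ∂_1: C_1 → C_0 sends each edge [p,q] (with p < q) to q − p. For instance
  ∂BF = F − B.
The 5×9 boundary matrix has rank 4 and Smith normal form diag(1,1,1,1).

∂_2: C_2 → C_1 acts by ∂[p,q,r] = [q,r] − [p,r] + [p,q]. For instance
  ∂ADF = DF − AF + AD,
  ∂ABE = BE − AE + AB.
The resulting 9×6 matrix has rank 5, and its Smith normal form has invariant factors (1,1,1,1,1).

Reading off H_k = ker ∂_k / im ∂_{k+1}:

  H_0: rank C_0 − rank ∂_1 = 5 − 4 = 1, and the invariant factors of ∂_1 are all 1, so H_0 ≅ Z.
  H_1: rank ker ∂_1 − rank ∂_2 = (9 − 4) − 5 = 0, and the invariant factors of ∂_2 are all 1, so H_1 ≅ 0.
  H_2: rank ker ∂_2 − rank ∂_3 = (6 − 5) − 0 = 1, and there is no ∂_3, so H_2 ≅ Z.

As a check, the Euler characteristic is 5 − 9 + 6 = 2, which agrees with 1 − 0 + 1 = 2.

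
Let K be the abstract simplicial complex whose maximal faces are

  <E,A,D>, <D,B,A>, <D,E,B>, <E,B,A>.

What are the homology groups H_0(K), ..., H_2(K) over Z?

H_0 ≅ Z,  H_1 = 0,  H_2 ≅ Z.

Fix the vertex order A < B < D < E and write every simplex with vertices in increasing order. Then dim K = 2 and the simplices of K are:

  0-simplices (4): A, B, D, E
  1-simplices (6): AB, AD, AE, BD, BE, DE
  2-simplices (4): ABD, ABE, ADE, BDE

Hence C_0 ≅ Z^4, C_1 ≅ Z^6, C_2 ≅ Z^4.

∂_1: C_1 → C_0 maps an edge to its endpoints' difference, ∂[p,q] = q − p. For instance
  ∂AD = D − A.
As a 4×6 matrix over Z this has rank 3, with invariant factors (1,1,1).

Boundary ∂_2: C_2 → C_1 sends each 2-simplex [p,q,r] to [q,r] − [p,r] + [p,q]. For instance
  ∂ADE = DE − AE + AD,
  ∂ABD = BD − AD + AB.
As a 6×4 matrix over Z this has rank 3, with invariant factors (1,1,1).

Now H_k = ker ∂_k / im ∂_{k+1}, so:

  H_0: rank C_0 − rank ∂_1 = 4 − 3 = 1, and the invariant factors of ∂_1 are all 1, so H_0 ≅ Z.
  H_1: rank ker ∂_1 − rank ∂_2 = (6 − 3) − 3 = 0, and the invariant factors of ∂_2 are all 1, so H_1 ≅ 0.
  H_2: rank ker ∂_2 − rank ∂_3 = (4 − 3) − 0 = 1, and there is no ∂_3, so H_2 ≅ Z.

(K is a triangulation of the 2-sphere S^2.)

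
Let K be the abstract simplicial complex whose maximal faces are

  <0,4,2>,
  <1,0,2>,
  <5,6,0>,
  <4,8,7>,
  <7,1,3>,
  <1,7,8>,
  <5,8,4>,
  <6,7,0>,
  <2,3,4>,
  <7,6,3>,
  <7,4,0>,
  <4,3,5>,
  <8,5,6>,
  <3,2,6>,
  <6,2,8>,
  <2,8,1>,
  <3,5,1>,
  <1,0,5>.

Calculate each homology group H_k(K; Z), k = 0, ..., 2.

Order the vertices as 0 < 1 < 2 < 3 < 4 < 5 < 6 < 7 < 8. Listing each simplex with vertices in this order, K has dimension 2 with simplices:

  0-simplices (9): [0], [1], [2], [3], [4], [5], [6], [7], [8]
  1-simplices (27): (27 of them)
  2-simplices (18): [0,1,2], [0,1,5], [0,2,4], [0,4,7], [0,5,6], [0,6,7], [1,2,8], [1,3,5], [1,3,7], [1,7,8], [2,3,4], [2,3,6], [2,6,8], [3,4,5], [3,6,7], [4,5,8], [4,7,8], [5,6,8]

so the chain groups are C_0 ≅ Z^9, C_1 ≅ Z^27, C_2 ≅ Z^18.

Boundary ∂_1: C_1 → C_0 is given by ∂[p,q] = [q] − [p]. For instance
  ∂[1,7] = [7] − [1].
The resulting 9×27 matrix has rank 8, and its Smith normal form has invariant factors (1,1,1,1,1,1,1,1).

Boundary ∂_2: C_2 → C_1 sends each 2-simplex [p,q,r] to [q,r] − [p,r] + [p,q]. For instance
  ∂[3,6,7] = [6,7] − [3,7] + [3,6],
  ∂[2,3,4] = [3,4] − [2,4] + [2,3].
As a 27×18 matrix over Z this has rank 17, with invariant factors (1,1,1,1,1,1,1,1,1,1,1,1,1,1,1,1,1).

Computing H_k = (kernel of ∂_k) / (image of ∂_{k+1}):

  H_0: rank C_0 − rank ∂_1 = 9 − 8 = 1, and the invariant factors of ∂_1 are all 1, so H_0 = Z.
  H_1: rank ker ∂_1 − rank ∂_2 = (27 − 8) − 17 = 2, and the invariant factors of ∂_2 are all 1, so H_1 = Z^2.
  H_2: rank ker ∂_2 − rank ∂_3 = (18 − 17) − 0 = 1, and there is no ∂_3, so H_2 = Z.

H_0 = Z,  H_1 = Z^2,  H_2 = Z.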